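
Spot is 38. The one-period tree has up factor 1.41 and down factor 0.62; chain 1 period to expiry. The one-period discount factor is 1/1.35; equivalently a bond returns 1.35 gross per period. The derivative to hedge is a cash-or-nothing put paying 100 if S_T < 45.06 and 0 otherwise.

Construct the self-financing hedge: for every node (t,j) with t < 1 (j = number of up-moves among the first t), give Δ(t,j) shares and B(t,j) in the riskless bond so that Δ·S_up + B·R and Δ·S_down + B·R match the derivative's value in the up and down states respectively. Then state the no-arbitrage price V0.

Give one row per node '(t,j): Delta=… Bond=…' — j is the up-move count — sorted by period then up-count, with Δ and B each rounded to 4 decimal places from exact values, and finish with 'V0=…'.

(0,0): Delta=-3.3311 Bond=132.2082
V0=5.6259

Under the risk-neutral measure, an up-move has probability p* = (R−d)/(u−d) = 0.9241 and values discount at R = 1.35.
Terminal values V(1,·): V(1,0)=100.0000, V(1,1)=0.0000
Node (0,0) S=38.0000: V=(p*·0.0000+(1−p*)·100.0000)/1.35=5.6259; Δ=(0.0000−100.0000)/(53.5800−23.5600)=-3.3311; B=V−Δ·S=132.2082
Root portfolio cost Δ·38+B reproduces V0=5.6259.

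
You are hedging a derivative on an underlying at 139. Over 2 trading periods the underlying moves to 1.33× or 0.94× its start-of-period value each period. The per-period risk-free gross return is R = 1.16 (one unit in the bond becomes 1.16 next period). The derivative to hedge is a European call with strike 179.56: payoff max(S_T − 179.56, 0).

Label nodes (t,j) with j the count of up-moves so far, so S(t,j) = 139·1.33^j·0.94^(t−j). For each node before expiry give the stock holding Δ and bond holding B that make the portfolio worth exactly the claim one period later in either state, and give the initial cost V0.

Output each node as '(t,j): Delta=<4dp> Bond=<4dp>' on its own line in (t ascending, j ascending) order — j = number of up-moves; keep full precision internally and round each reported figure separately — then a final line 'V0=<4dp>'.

(0,0): Delta=0.5949 Bond=-67.0087
(1,0): Delta=0.0000 Bond=0.0000
(1,1): Delta=0.9198 Bond=-137.7942
V0=15.6829

Risk-neutral probability p* = (R−d)/(u−d) = (1.16−0.94)/(1.33−0.94) = 0.5641.
Payoff layer (t=2): V(2,0)=0.0000, V(2,1)=0.0000, V(2,2)=66.3171
(1,0): S=130.6600. Δ = (V_up−V_dn)/(S_up−S_dn) = (0.0000−0.0000)/(173.7778−122.8204) = 0.0000. V = [p*·0.0000 + (1−p*)·0.0000]/1.16 = 0.0000. B = V − Δ·S = 0.0000.
(1,1): S=184.8700. Δ = (V_up−V_dn)/(S_up−S_dn) = (66.3171−0.0000)/(245.8771−173.7778) = 0.9198. V = [p*·66.3171 + (1−p*)·0.0000]/1.16 = 32.2497. B = V − Δ·S = -137.7942.
(0,0): S=139.0000. Δ = (V_up−V_dn)/(S_up−S_dn) = (32.2497−0.0000)/(184.8700−130.6600) = 0.5949. V = [p*·32.2497 + (1−p*)·0.0000]/1.16 = 15.6829. B = V − Δ·S = -67.0087.
The time-0 hedge costs 15.6829, which is the no-arbitrage price.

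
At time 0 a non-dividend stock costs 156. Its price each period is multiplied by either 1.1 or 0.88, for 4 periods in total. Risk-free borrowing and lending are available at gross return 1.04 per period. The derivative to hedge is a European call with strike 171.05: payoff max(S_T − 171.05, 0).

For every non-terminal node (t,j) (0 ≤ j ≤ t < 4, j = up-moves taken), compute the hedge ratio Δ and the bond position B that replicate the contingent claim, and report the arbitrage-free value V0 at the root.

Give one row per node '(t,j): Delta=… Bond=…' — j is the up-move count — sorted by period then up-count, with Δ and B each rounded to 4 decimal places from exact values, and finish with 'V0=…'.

Risk-neutral probability p* = (R−d)/(u−d) = (1.04−0.88)/(1.1−0.88) = 0.7273.
Terminal payoffs: V(4,0)=0.0000, V(4,1)=0.0000, V(4,2)=0.0000, V(4,3)=11.6697, V(4,4)=57.3496
(3,0): S=106.3096. Δ = (V_up−V_dn)/(S_up−S_dn) = (0.0000−0.0000)/(116.9406−93.5525) = 0.0000. V = [p*·0.0000 + (1−p*)·0.0000]/1.04 = 0.0000. B = V − Δ·S = 0.0000.
(3,1): S=132.8870. Δ = (V_up−V_dn)/(S_up−S_dn) = (0.0000−0.0000)/(146.1757−116.9406) = 0.0000. V = [p*·0.0000 + (1−p*)·0.0000]/1.04 = 0.0000. B = V − Δ·S = 0.0000.
(3,2): S=166.1088. Δ = (V_up−V_dn)/(S_up−S_dn) = (11.6697−0.0000)/(182.7197−146.1757) = 0.3193. V = [p*·11.6697 + (1−p*)·0.0000]/1.04 = 8.1606. B = V − Δ·S = -44.8834.
(3,3): S=207.6360. Δ = (V_up−V_dn)/(S_up−S_dn) = (57.3496−11.6697)/(228.3996−182.7197) = 1.0000. V = [p*·57.3496 + (1−p*)·11.6697]/1.04 = 43.1648. B = V − Δ·S = -164.4712.
(2,0): S=120.8064. Δ = (V_up−V_dn)/(S_up−S_dn) = (0.0000−0.0000)/(132.8870−106.3096) = 0.0000. V = [p*·0.0000 + (1−p*)·0.0000]/1.04 = 0.0000. B = V − Δ·S = 0.0000.
(2,1): S=151.0080. Δ = (V_up−V_dn)/(S_up−S_dn) = (8.1606−0.0000)/(166.1088−132.8870) = 0.2456. V = [p*·8.1606 + (1−p*)·0.0000]/1.04 = 5.7067. B = V − Δ·S = -31.3870.
(2,2): S=188.7600. Δ = (V_up−V_dn)/(S_up−S_dn) = (43.1648−8.1606)/(207.6360−166.1088) = 0.8429. V = [p*·43.1648 + (1−p*)·8.1606]/1.04 = 32.3252. B = V − Δ·S = -126.7849.
(1,0): S=137.2800. Δ = (V_up−V_dn)/(S_up−S_dn) = (5.7067−0.0000)/(151.0080−120.8064) = 0.1890. V = [p*·5.7067 + (1−p*)·0.0000]/1.04 = 3.9907. B = V − Δ·S = -21.9489.
(1,1): S=171.6000. Δ = (V_up−V_dn)/(S_up−S_dn) = (32.3252−5.7067)/(188.7600−151.0080) = 0.7051. V = [p*·32.3252 + (1−p*)·5.7067]/1.04 = 24.1016. B = V − Δ·S = -96.8916.
(0,0): S=156.0000. Δ = (V_up−V_dn)/(S_up−S_dn) = (24.1016−3.9907)/(171.6000−137.2800) = 0.5860. V = [p*·24.1016 + (1−p*)·3.9907]/1.04 = 17.9008. B = V − Δ·S = -73.5122.
The time-0 hedge costs 17.9008, which is the no-arbitrage price.

(0,0): Delta=0.5860 Bond=-73.5122
(1,0): Delta=0.1890 Bond=-21.9489
(1,1): Delta=0.7051 Bond=-96.8916
(2,0): Delta=0.0000 Bond=0.0000
(2,1): Delta=0.2456 Bond=-31.3870
(2,2): Delta=0.8429 Bond=-126.7849
(3,0): Delta=0.0000 Bond=0.0000
(3,1): Delta=0.0000 Bond=0.0000
(3,2): Delta=0.3193 Bond=-44.8834
(3,3): Delta=1.0000 Bond=-164.4712
V0=17.9008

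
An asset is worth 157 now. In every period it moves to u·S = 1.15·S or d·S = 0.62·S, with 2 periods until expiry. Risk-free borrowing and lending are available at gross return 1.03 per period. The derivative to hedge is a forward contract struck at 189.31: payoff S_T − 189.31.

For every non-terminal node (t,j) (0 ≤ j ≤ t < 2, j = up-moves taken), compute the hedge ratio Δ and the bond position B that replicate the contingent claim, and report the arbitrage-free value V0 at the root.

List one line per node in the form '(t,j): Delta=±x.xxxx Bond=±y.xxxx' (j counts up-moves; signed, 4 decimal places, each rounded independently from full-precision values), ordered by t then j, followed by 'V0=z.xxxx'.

(0,0): Delta=1.0000 Bond=-178.4428
(1,0): Delta=1.0000 Bond=-183.7961
(1,1): Delta=1.0000 Bond=-183.7961
V0=-21.4428

The replicating-portfolio and risk-neutral prices coincide; use p* = (1.03−0.62)/(1.15−0.62) = 0.7736 for the latter.
Terminal payoffs: V(2,0)=-128.9592, V(2,1)=-77.3690, V(2,2)=18.3225
(1,0): S=97.3400. Δ = (V_up−V_dn)/(S_up−S_dn) = (-77.3690−-128.9592)/(111.9410−60.3508) = 1.0000. V = [p*·-77.3690 + (1−p*)·-128.9592]/1.03 = -86.4561. B = V − Δ·S = -183.7961.
(1,1): S=180.5500. Δ = (V_up−V_dn)/(S_up−S_dn) = (18.3225−-77.3690)/(207.6325−111.9410) = 1.0000. V = [p*·18.3225 + (1−p*)·-77.3690]/1.03 = -3.2461. B = V − Δ·S = -183.7961.
(0,0): S=157.0000. Δ = (V_up−V_dn)/(S_up−S_dn) = (-3.2461−-86.4561)/(180.5500−97.3400) = 1.0000. V = [p*·-3.2461 + (1−p*)·-86.4561]/1.03 = -21.4428. B = V − Δ·S = -178.4428.
Root portfolio cost Δ·157+B reproduces V0=-21.4428.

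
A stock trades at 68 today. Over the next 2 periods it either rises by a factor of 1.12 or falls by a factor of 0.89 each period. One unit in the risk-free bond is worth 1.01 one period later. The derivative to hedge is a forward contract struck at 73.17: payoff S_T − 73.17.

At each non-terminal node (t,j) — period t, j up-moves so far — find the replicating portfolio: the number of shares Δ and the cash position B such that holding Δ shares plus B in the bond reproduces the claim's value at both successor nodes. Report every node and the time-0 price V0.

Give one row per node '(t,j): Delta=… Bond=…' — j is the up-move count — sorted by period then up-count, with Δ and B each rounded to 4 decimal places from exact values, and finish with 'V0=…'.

Since d<R<u, set p* = (R−d)/(u−d) = 0.5217; price each node as the discounted p*-expectation of its children.
Terminal payoffs: V(2,0)=-19.3072, V(2,1)=-5.3876, V(2,2)=12.1292
  t=1,j=0: stock 60.5200 → up 67.7824 (V=-5.3876), down 53.8628 (V=-19.3072). Price -11.9255; hedge Δ=1.0000, bond B=-72.4455.
  t=1,j=1: stock 76.1600 → up 85.2992 (V=12.1292), down 67.7824 (V=-5.3876). Price 3.7145; hedge Δ=1.0000, bond B=-72.4455.
  t=0,j=0: stock 68.0000 → up 76.1600 (V=3.7145), down 60.5200 (V=-11.9255). Price -3.7283; hedge Δ=1.0000, bond B=-71.7283.
Root portfolio cost Δ·68+B reproduces V0=-3.7283.

(0,0): Delta=1.0000 Bond=-71.7283
(1,0): Delta=1.0000 Bond=-72.4455
(1,1): Delta=1.0000 Bond=-72.4455
V0=-3.7283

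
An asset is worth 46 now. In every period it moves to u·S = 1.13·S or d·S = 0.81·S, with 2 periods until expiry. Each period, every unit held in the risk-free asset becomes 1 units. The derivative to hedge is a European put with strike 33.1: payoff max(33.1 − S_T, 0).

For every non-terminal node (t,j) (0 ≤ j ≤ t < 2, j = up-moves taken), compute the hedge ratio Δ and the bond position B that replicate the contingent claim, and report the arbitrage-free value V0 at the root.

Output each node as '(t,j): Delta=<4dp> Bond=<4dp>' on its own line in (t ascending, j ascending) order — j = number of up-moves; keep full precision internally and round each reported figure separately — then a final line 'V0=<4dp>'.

Risk-neutral probability p* = (R−d)/(u−d) = (1−0.81)/(1.13−0.81) = 0.5938.
Terminal payoffs: V(2,0)=2.9194, V(2,1)=0.0000, V(2,2)=0.0000
Node (1,0) S=37.2600: V=(p*·0.0000+(1−p*)·2.9194)/1=1.1860; Δ=(0.0000−2.9194)/(42.1038−30.1806)=-0.2449; B=V−Δ·S=10.3091
Node (1,1) S=51.9800: V=(p*·0.0000+(1−p*)·0.0000)/1=0.0000; Δ=(0.0000−0.0000)/(58.7374−42.1038)=0.0000; B=V−Δ·S=0.0000
Node (0,0) S=46.0000: V=(p*·0.0000+(1−p*)·1.1860)/1=0.4818; Δ=(0.0000−1.1860)/(51.9800−37.2600)=-0.0806; B=V−Δ·S=4.1881
Each (Δ,B) replicates both successor values, so the strategy is self-financing and V0 is arbitrage-free.

(0,0): Delta=-0.0806 Bond=4.1881
(1,0): Delta=-0.2449 Bond=10.3091
(1,1): Delta=0.0000 Bond=0.0000
V0=0.4818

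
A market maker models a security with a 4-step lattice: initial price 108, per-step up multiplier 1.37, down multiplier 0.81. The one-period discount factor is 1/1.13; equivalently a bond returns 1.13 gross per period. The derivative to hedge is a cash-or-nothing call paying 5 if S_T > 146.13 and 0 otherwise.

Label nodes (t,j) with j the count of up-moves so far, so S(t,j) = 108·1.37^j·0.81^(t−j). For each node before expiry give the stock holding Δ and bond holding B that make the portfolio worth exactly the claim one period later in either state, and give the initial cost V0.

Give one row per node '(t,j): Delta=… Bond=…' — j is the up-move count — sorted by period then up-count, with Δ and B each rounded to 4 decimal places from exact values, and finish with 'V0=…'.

Under the risk-neutral measure, an up-move has probability p* = (R−d)/(u−d) = 0.5714 and values discount at R = 1.13.
At expiry t=4: V(4,0)=0.0000, V(4,1)=0.0000, V(4,2)=0.0000, V(4,3)=5.0000, V(4,4)=5.0000
(3,0): S=57.3956. Δ = (V_up−V_dn)/(S_up−S_dn) = (0.0000−0.0000)/(78.6320−46.4905) = 0.0000. V = [p*·0.0000 + (1−p*)·0.0000]/1.13 = 0.0000. B = V − Δ·S = 0.0000.
(3,1): S=97.0766. Δ = (V_up−V_dn)/(S_up−S_dn) = (0.0000−0.0000)/(132.9949−78.6320) = 0.0000. V = [p*·0.0000 + (1−p*)·0.0000]/1.13 = 0.0000. B = V − Δ·S = 0.0000.
(3,2): S=164.1912. Δ = (V_up−V_dn)/(S_up−S_dn) = (5.0000−0.0000)/(224.9420−132.9949) = 0.0544. V = [p*·5.0000 + (1−p*)·0.0000]/1.13 = 2.5284. B = V − Δ·S = -6.4001.
(3,3): S=277.7061. Δ = (V_up−V_dn)/(S_up−S_dn) = (5.0000−5.0000)/(380.4574−224.9420) = 0.0000. V = [p*·5.0000 + (1−p*)·5.0000]/1.13 = 4.4248. B = V − Δ·S = 4.4248.
(2,0): S=70.8588. Δ = (V_up−V_dn)/(S_up−S_dn) = (0.0000−0.0000)/(97.0766−57.3956) = 0.0000. V = [p*·0.0000 + (1−p*)·0.0000]/1.13 = 0.0000. B = V − Δ·S = 0.0000.
(2,1): S=119.8476. Δ = (V_up−V_dn)/(S_up−S_dn) = (2.5284−0.0000)/(164.1912−97.0766) = 0.0377. V = [p*·2.5284 + (1−p*)·0.0000]/1.13 = 1.2786. B = V − Δ·S = -3.2365.
(2,2): S=202.7052. Δ = (V_up−V_dn)/(S_up−S_dn) = (4.4248−2.5284)/(277.7061−164.1912) = 0.0167. V = [p*·4.4248 + (1−p*)·2.5284]/1.13 = 3.1965. B = V − Δ·S = -0.1898.
(1,0): S=87.4800. Δ = (V_up−V_dn)/(S_up−S_dn) = (1.2786−0.0000)/(119.8476−70.8588) = 0.0261. V = [p*·1.2786 + (1−p*)·0.0000]/1.13 = 0.6466. B = V − Δ·S = -1.6366.
(1,1): S=147.9600. Δ = (V_up−V_dn)/(S_up−S_dn) = (3.1965−1.2786)/(202.7052−119.8476) = 0.0231. V = [p*·3.1965 + (1−p*)·1.2786]/1.13 = 2.1014. B = V − Δ·S = -1.3235.
(0,0): S=108.0000. Δ = (V_up−V_dn)/(S_up−S_dn) = (2.1014−0.6466)/(147.9600−87.4800) = 0.0241. V = [p*·2.1014 + (1−p*)·0.6466]/1.13 = 1.3079. B = V − Δ·S = -1.2900.
Self-financing check: at every node Δ·S+B equals the discounted successor values.

(0,0): Delta=0.0241 Bond=-1.2900
(1,0): Delta=0.0261 Bond=-1.6366
(1,1): Delta=0.0231 Bond=-1.3235
(2,0): Delta=0.0000 Bond=0.0000
(2,1): Delta=0.0377 Bond=-3.2365
(2,2): Delta=0.0167 Bond=-0.1898
(3,0): Delta=0.0000 Bond=0.0000
(3,1): Delta=0.0000 Bond=0.0000
(3,2): Delta=0.0544 Bond=-6.4001
(3,3): Delta=0.0000 Bond=4.4248
V0=1.3079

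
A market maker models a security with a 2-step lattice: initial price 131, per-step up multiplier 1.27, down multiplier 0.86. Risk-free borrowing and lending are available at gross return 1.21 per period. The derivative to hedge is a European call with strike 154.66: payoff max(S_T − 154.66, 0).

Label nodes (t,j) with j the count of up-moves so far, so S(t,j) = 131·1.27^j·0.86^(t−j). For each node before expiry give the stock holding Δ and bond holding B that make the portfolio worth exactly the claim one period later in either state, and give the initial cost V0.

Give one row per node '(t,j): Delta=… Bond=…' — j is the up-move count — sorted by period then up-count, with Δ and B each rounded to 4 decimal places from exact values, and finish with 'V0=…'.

(0,0): Delta=0.7439 Bond=-69.2586
(1,0): Delta=0.0000 Bond=0.0000
(1,1): Delta=0.8302 Bond=-98.1691
V0=28.1866

Risk-neutral probability p* = (R−d)/(u−d) = (1.21−0.86)/(1.27−0.86) = 0.8537.
Terminal values V(2,·): V(2,0)=0.0000, V(2,1)=0.0000, V(2,2)=56.6299
  t=1,j=0: stock 112.6600 → up 143.0782 (V=0.0000), down 96.8876 (V=0.0000). Price 0.0000; hedge Δ=0.0000, bond B=0.0000.
  t=1,j=1: stock 166.3700 → up 211.2899 (V=56.6299), down 143.0782 (V=0.0000). Price 39.9526; hedge Δ=0.8302, bond B=-98.1691.
  t=0,j=0: stock 131.0000 → up 166.3700 (V=39.9526), down 112.6600 (V=0.0000). Price 28.1866; hedge Δ=0.7439, bond B=-69.2586.
Each (Δ,B) replicates both successor values, so the strategy is self-financing and V0 is arbitrage-free.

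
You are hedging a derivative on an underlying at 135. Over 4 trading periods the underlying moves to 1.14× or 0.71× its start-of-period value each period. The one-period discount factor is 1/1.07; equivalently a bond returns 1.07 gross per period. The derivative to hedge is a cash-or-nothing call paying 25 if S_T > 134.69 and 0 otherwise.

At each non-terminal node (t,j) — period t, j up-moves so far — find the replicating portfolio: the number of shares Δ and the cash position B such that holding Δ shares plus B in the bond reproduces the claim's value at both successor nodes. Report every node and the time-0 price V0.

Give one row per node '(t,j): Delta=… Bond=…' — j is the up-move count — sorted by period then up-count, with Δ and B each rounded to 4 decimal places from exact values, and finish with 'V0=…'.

The replicating-portfolio and risk-neutral prices coincide; use p* = (1.07−0.71)/(1.14−0.71) = 0.8372 for the latter.
Terminal values V(4,·): V(4,0)=0.0000, V(4,1)=0.0000, V(4,2)=0.0000, V(4,3)=25.0000, V(4,4)=25.0000
(3,0): S=48.3180. Δ = (V_up−V_dn)/(S_up−S_dn) = (0.0000−0.0000)/(55.0825−34.3058) = 0.0000. V = [p*·0.0000 + (1−p*)·0.0000]/1.07 = 0.0000. B = V − Δ·S = 0.0000.
(3,1): S=77.5810. Δ = (V_up−V_dn)/(S_up−S_dn) = (0.0000−0.0000)/(88.4423−55.0825) = 0.0000. V = [p*·0.0000 + (1−p*)·0.0000]/1.07 = 0.0000. B = V − Δ·S = 0.0000.
(3,2): S=124.5667. Δ = (V_up−V_dn)/(S_up−S_dn) = (25.0000−0.0000)/(142.0060−88.4423) = 0.4667. V = [p*·25.0000 + (1−p*)·0.0000]/1.07 = 19.5610. B = V − Δ·S = -38.5786.
(3,3): S=200.0084. Δ = (V_up−V_dn)/(S_up−S_dn) = (25.0000−25.0000)/(228.0096−142.0060) = 0.0000. V = [p*·25.0000 + (1−p*)·25.0000]/1.07 = 23.3645. B = V − Δ·S = 23.3645.
(2,0): S=68.0535. Δ = (V_up−V_dn)/(S_up−S_dn) = (0.0000−0.0000)/(77.5810−48.3180) = 0.0000. V = [p*·0.0000 + (1−p*)·0.0000]/1.07 = 0.0000. B = V − Δ·S = 0.0000.
(2,1): S=109.2690. Δ = (V_up−V_dn)/(S_up−S_dn) = (19.5610−0.0000)/(124.5667−77.5810) = 0.4163. V = [p*·19.5610 + (1−p*)·0.0000]/1.07 = 15.3053. B = V − Δ·S = -30.1854.
(2,2): S=175.4460. Δ = (V_up−V_dn)/(S_up−S_dn) = (23.3645−19.5610)/(200.0084−124.5667) = 0.0504. V = [p*·23.3645 + (1−p*)·19.5610]/1.07 = 21.2573. B = V − Δ·S = 12.4119.
(1,0): S=95.8500. Δ = (V_up−V_dn)/(S_up−S_dn) = (15.3053−0.0000)/(109.2690−68.0535) = 0.3713. V = [p*·15.3053 + (1−p*)·0.0000]/1.07 = 11.9754. B = V − Δ·S = -23.6182.
(1,1): S=153.9000. Δ = (V_up−V_dn)/(S_up−S_dn) = (21.2573−15.3053)/(175.4460−109.2690) = 0.0899. V = [p*·21.2573 + (1−p*)·15.3053]/1.07 = 18.9611. B = V − Δ·S = 5.1191.
(0,0): S=135.0000. Δ = (V_up−V_dn)/(S_up−S_dn) = (18.9611−11.9754)/(153.9000−95.8500) = 0.1203. V = [p*·18.9611 + (1−p*)·11.9754]/1.07 = 16.6578. B = V − Δ·S = 0.4121.
Each (Δ,B) replicates both successor values, so the strategy is self-financing and V0 is arbitrage-free.

(0,0): Delta=0.1203 Bond=0.4121
(1,0): Delta=0.3713 Bond=-23.6182
(1,1): Delta=0.0899 Bond=5.1191
(2,0): Delta=0.0000 Bond=0.0000
(2,1): Delta=0.4163 Bond=-30.1854
(2,2): Delta=0.0504 Bond=12.4119
(3,0): Delta=0.0000 Bond=0.0000
(3,1): Delta=0.0000 Bond=0.0000
(3,2): Delta=0.4667 Bond=-38.5786
(3,3): Delta=0.0000 Bond=23.3645
V0=16.6578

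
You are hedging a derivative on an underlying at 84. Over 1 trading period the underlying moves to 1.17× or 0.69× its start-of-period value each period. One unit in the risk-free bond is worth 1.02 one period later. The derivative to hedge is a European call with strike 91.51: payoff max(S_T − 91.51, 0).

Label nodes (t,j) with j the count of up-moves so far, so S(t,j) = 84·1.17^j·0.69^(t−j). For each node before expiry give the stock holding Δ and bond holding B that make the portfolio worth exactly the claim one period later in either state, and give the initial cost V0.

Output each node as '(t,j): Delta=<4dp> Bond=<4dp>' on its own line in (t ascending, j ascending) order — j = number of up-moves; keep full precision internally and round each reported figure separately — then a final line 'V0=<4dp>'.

(0,0): Delta=0.1679 Bond=-9.5411
V0=4.5631

Under the risk-neutral measure, an up-move has probability p* = (R−d)/(u−d) = 0.6875 and values discount at R = 1.02.
Payoff layer (t=1): V(1,0)=0.0000, V(1,1)=6.7700
(0,0): S=84.0000. Δ = (V_up−V_dn)/(S_up−S_dn) = (6.7700−0.0000)/(98.2800−57.9600) = 0.1679. V = [p*·6.7700 + (1−p*)·0.0000]/1.02 = 4.5631. B = V − Δ·S = -9.5411.
Self-financing check: at every node Δ·S+B equals the discounted successor values.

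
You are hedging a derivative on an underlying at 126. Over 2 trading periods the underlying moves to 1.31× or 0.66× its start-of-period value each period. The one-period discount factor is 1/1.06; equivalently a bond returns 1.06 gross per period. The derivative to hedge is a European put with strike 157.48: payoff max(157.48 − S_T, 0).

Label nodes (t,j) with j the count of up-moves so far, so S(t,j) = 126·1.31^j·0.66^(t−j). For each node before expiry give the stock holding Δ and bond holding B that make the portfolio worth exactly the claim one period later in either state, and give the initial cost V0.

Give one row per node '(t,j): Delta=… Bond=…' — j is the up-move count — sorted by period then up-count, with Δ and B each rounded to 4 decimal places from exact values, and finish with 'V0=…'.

(0,0): Delta=-0.5836 Bond=107.4856
(1,0): Delta=-1.0000 Bond=148.5660
(1,1): Delta=-0.4524 Bond=92.2902
V0=33.9573

The replicating-portfolio and risk-neutral prices coincide; use p* = (1.06−0.66)/(1.31−0.66) = 0.6154 for the latter.
Payoff layer (t=2): V(2,0)=102.5944, V(2,1)=48.5404, V(2,2)=0.0000
(1,0): S=83.1600. Δ = (V_up−V_dn)/(S_up−S_dn) = (48.5404−102.5944)/(108.9396−54.8856) = -1.0000. V = [p*·48.5404 + (1−p*)·102.5944]/1.06 = 65.4060. B = V − Δ·S = 148.5660.
(1,1): S=165.0600. Δ = (V_up−V_dn)/(S_up−S_dn) = (0.0000−48.5404)/(216.2286−108.9396) = -0.4524. V = [p*·0.0000 + (1−p*)·48.5404]/1.06 = 17.6126. B = V − Δ·S = 92.2902.
(0,0): S=126.0000. Δ = (V_up−V_dn)/(S_up−S_dn) = (17.6126−65.4060)/(165.0600−83.1600) = -0.5836. V = [p*·17.6126 + (1−p*)·65.4060]/1.06 = 33.9573. B = V − Δ·S = 107.4856.
Each (Δ,B) replicates both successor values, so the strategy is self-financing and V0 is arbitrage-free.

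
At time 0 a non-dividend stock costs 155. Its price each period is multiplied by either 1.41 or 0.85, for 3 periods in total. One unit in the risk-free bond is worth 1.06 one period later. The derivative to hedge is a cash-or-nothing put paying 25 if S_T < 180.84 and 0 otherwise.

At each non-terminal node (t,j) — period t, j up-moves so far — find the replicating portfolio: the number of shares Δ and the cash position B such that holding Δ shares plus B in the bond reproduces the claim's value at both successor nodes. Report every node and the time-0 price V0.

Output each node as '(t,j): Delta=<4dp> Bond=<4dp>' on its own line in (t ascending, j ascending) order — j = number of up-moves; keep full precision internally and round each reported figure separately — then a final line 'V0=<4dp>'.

(0,0): Delta=-0.1202 Bond=32.9733
(1,0): Delta=-0.1199 Bond=34.9145
(1,1): Delta=-0.1204 Bond=35.0138
(2,0): Delta=0.0000 Bond=23.5849
(2,1): Delta=-0.2403 Bond=59.3834
(2,2): Delta=0.0000 Bond=0.0000
V0=14.3490

Risk-neutral probability p* = (R−d)/(u−d) = (1.06−0.85)/(1.41−0.85) = 0.3750.
At expiry t=3: V(3,0)=25.0000, V(3,1)=25.0000, V(3,2)=0.0000, V(3,3)=0.0000
(2,0): S=111.9875. Δ = (V_up−V_dn)/(S_up−S_dn) = (25.0000−25.0000)/(157.9024−95.1894) = 0.0000. V = [p*·25.0000 + (1−p*)·25.0000]/1.06 = 23.5849. B = V − Δ·S = 23.5849.
(2,1): S=185.7675. Δ = (V_up−V_dn)/(S_up−S_dn) = (0.0000−25.0000)/(261.9322−157.9024) = -0.2403. V = [p*·0.0000 + (1−p*)·25.0000]/1.06 = 14.7406. B = V − Δ·S = 59.3834.
(2,2): S=308.1555. Δ = (V_up−V_dn)/(S_up−S_dn) = (0.0000−0.0000)/(434.4993−261.9322) = 0.0000. V = [p*·0.0000 + (1−p*)·0.0000]/1.06 = 0.0000. B = V − Δ·S = 0.0000.
(1,0): S=131.7500. Δ = (V_up−V_dn)/(S_up−S_dn) = (14.7406−23.5849)/(185.7675−111.9875) = -0.1199. V = [p*·14.7406 + (1−p*)·23.5849]/1.06 = 19.1210. B = V − Δ·S = 34.9145.
(1,1): S=218.5500. Δ = (V_up−V_dn)/(S_up−S_dn) = (0.0000−14.7406)/(308.1555−185.7675) = -0.1204. V = [p*·0.0000 + (1−p*)·14.7406]/1.06 = 8.6914. B = V − Δ·S = 35.0138.
(0,0): S=155.0000. Δ = (V_up−V_dn)/(S_up−S_dn) = (8.6914−19.1210)/(218.5500−131.7500) = -0.1202. V = [p*·8.6914 + (1−p*)·19.1210]/1.06 = 14.3490. B = V − Δ·S = 32.9733.
Check: Δ(0,0)·S0 + B(0,0) = 14.3490 = V0.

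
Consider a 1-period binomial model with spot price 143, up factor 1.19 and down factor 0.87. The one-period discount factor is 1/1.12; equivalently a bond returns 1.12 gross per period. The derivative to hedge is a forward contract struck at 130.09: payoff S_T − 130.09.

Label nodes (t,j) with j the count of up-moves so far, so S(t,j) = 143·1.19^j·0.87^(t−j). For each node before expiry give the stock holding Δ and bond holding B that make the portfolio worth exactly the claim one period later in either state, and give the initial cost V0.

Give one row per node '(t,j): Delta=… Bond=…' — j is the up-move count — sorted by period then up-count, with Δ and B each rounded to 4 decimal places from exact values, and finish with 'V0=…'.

The replicating-portfolio and risk-neutral prices coincide; use p* = (1.12−0.87)/(1.19−0.87) = 0.7813 for the latter.
Terminal payoffs: V(1,0)=-5.6800, V(1,1)=40.0800
(0,0): S=143.0000. Δ = (V_up−V_dn)/(S_up−S_dn) = (40.0800−-5.6800)/(170.1700−124.4100) = 1.0000. V = [p*·40.0800 + (1−p*)·-5.6800]/1.12 = 26.8482. B = V − Δ·S = -116.1518.
Self-financing check: at every node Δ·S+B equals the discounted successor values.

(0,0): Delta=1.0000 Bond=-116.1518
V0=26.8482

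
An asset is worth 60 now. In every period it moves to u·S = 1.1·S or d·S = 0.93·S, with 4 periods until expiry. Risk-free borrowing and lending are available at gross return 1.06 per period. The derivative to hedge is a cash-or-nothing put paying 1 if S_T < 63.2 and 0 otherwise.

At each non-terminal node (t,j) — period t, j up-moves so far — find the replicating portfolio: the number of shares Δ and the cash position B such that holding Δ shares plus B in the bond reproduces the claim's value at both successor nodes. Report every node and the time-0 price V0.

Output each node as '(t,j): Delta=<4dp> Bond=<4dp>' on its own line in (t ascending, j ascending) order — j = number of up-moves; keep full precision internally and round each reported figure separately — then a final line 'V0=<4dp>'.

(0,0): Delta=-0.0340 Bond=2.2266
(1,0): Delta=-0.0549 Bond=3.5256
(1,1): Delta=-0.0285 Bond=2.0016
(2,0): Delta=0.0000 Bond=0.8900
(2,1): Delta=-0.0691 Bond=4.6132
(2,2): Delta=-0.0180 Bond=1.3550
(3,0): Delta=0.0000 Bond=0.9434
(3,1): Delta=0.0000 Bond=0.9434
(3,2): Delta=-0.0871 Bond=6.1043
(3,3): Delta=0.0000 Bond=0.0000
V0=0.1879

Under the risk-neutral measure, an up-move has probability p* = (R−d)/(u−d) = 0.7647 and values discount at R = 1.06.
Payoff layer (t=4): V(4,0)=1.0000, V(4,1)=1.0000, V(4,2)=1.0000, V(4,3)=0.0000, V(4,4)=0.0000
(3,0): S=48.2614. Δ = (V_up−V_dn)/(S_up−S_dn) = (1.0000−1.0000)/(53.0876−44.8831) = 0.0000. V = [p*·1.0000 + (1−p*)·1.0000]/1.06 = 0.9434. B = V − Δ·S = 0.9434.
(3,1): S=57.0834. Δ = (V_up−V_dn)/(S_up−S_dn) = (1.0000−1.0000)/(62.7917−53.0876) = 0.0000. V = [p*·1.0000 + (1−p*)·1.0000]/1.06 = 0.9434. B = V − Δ·S = 0.9434.
(3,2): S=67.5180. Δ = (V_up−V_dn)/(S_up−S_dn) = (0.0000−1.0000)/(74.2698−62.7917) = -0.0871. V = [p*·0.0000 + (1−p*)·1.0000]/1.06 = 0.2220. B = V − Δ·S = 6.1043.
(3,3): S=79.8600. Δ = (V_up−V_dn)/(S_up−S_dn) = (0.0000−0.0000)/(87.8460−74.2698) = 0.0000. V = [p*·0.0000 + (1−p*)·0.0000]/1.06 = 0.0000. B = V − Δ·S = 0.0000.
(2,0): S=51.8940. Δ = (V_up−V_dn)/(S_up−S_dn) = (0.9434−0.9434)/(57.0834−48.2614) = 0.0000. V = [p*·0.9434 + (1−p*)·0.9434]/1.06 = 0.8900. B = V − Δ·S = 0.8900.
(2,1): S=61.3800. Δ = (V_up−V_dn)/(S_up−S_dn) = (0.2220−0.9434)/(67.5180−57.0834) = -0.0691. V = [p*·0.2220 + (1−p*)·0.9434]/1.06 = 0.3695. B = V − Δ·S = 4.6132.
(2,2): S=72.6000. Δ = (V_up−V_dn)/(S_up−S_dn) = (0.0000−0.2220)/(79.8600−67.5180) = -0.0180. V = [p*·0.0000 + (1−p*)·0.2220]/1.06 = 0.0493. B = V − Δ·S = 1.3550.
(1,0): S=55.8000. Δ = (V_up−V_dn)/(S_up−S_dn) = (0.3695−0.8900)/(61.3800−51.8940) = -0.0549. V = [p*·0.3695 + (1−p*)·0.8900]/1.06 = 0.4642. B = V − Δ·S = 3.5256.
(1,1): S=66.0000. Δ = (V_up−V_dn)/(S_up−S_dn) = (0.0493−0.3695)/(72.6000−61.3800) = -0.0285. V = [p*·0.0493 + (1−p*)·0.3695]/1.06 = 0.1176. B = V − Δ·S = 2.0016.
(0,0): S=60.0000. Δ = (V_up−V_dn)/(S_up−S_dn) = (0.1176−0.4642)/(66.0000−55.8000) = -0.0340. V = [p*·0.1176 + (1−p*)·0.4642]/1.06 = 0.1879. B = V − Δ·S = 2.2266.
Each (Δ,B) replicates both successor values, so the strategy is self-financing and V0 is arbitrage-free.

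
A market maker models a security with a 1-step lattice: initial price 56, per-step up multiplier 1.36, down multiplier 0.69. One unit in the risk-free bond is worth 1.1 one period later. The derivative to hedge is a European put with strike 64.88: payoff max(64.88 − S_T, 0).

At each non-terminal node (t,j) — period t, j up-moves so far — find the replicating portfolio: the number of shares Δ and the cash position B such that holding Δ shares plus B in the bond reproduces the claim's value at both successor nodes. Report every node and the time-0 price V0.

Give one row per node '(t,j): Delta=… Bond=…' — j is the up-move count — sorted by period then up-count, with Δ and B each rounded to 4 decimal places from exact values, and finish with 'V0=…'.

The replicating-portfolio and risk-neutral prices coincide; use p* = (1.1−0.69)/(1.36−0.69) = 0.6119 for the latter.
Terminal payoffs: V(1,0)=26.2400, V(1,1)=0.0000
(0,0): S=56.0000. Δ = (V_up−V_dn)/(S_up−S_dn) = (0.0000−26.2400)/(76.1600−38.6400) = -0.6994. V = [p*·0.0000 + (1−p*)·26.2400]/1.1 = 9.2570. B = V − Δ·S = 48.4212.
Root portfolio cost Δ·56+B reproduces V0=9.2570.

(0,0): Delta=-0.6994 Bond=48.4212
V0=9.2570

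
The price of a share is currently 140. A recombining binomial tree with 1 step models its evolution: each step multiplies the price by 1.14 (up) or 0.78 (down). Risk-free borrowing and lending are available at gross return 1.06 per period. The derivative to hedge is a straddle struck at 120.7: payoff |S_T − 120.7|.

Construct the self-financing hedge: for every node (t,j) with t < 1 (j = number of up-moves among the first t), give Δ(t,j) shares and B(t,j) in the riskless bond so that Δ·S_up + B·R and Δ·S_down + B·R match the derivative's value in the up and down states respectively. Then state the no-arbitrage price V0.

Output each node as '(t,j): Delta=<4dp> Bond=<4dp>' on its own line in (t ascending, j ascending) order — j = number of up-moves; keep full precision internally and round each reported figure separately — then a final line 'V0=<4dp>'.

Since d<R<u, set p* = (R−d)/(u−d) = 0.7778; price each node as the discounted p*-expectation of its children.
Terminal payoffs: V(1,0)=11.5000, V(1,1)=38.9000
  t=0,j=0: stock 140.0000 → up 159.6000 (V=38.9000), down 109.2000 (V=11.5000). Price 30.9539; hedge Δ=0.5437, bond B=-45.1572.
The time-0 hedge costs 30.9539, which is the no-arbitrage price.

(0,0): Delta=0.5437 Bond=-45.1572
V0=30.9539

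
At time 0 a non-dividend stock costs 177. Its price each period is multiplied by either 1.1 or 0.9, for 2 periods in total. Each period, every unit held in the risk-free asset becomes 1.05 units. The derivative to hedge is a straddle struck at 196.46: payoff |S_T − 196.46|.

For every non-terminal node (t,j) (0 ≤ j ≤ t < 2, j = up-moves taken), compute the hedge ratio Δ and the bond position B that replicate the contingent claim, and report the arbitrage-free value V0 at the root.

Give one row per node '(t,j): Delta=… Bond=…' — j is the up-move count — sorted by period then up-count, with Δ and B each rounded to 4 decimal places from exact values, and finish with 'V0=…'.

The replicating-portfolio and risk-neutral prices coincide; use p* = (1.05−0.9)/(1.1−0.9) = 0.7500 for the latter.
Terminal values V(2,·): V(2,0)=53.0900, V(2,1)=21.2300, V(2,2)=17.7100
(1,0): S=159.3000. Δ = (V_up−V_dn)/(S_up−S_dn) = (21.2300−53.0900)/(175.2300−143.3700) = -1.0000. V = [p*·21.2300 + (1−p*)·53.0900]/1.05 = 27.8048. B = V − Δ·S = 187.1048.
(1,1): S=194.7000. Δ = (V_up−V_dn)/(S_up−S_dn) = (17.7100−21.2300)/(214.1700−175.2300) = -0.0904. V = [p*·17.7100 + (1−p*)·21.2300]/1.05 = 17.7048. B = V − Δ·S = 35.3048.
(0,0): S=177.0000. Δ = (V_up−V_dn)/(S_up−S_dn) = (17.7048−27.8048)/(194.7000−159.3000) = -0.2853. V = [p*·17.7048 + (1−p*)·27.8048]/1.05 = 19.2664. B = V − Δ·S = 69.7664.
The time-0 hedge costs 19.2664, which is the no-arbitrage price.

(0,0): Delta=-0.2853 Bond=69.7664
(1,0): Delta=-1.0000 Bond=187.1048
(1,1): Delta=-0.0904 Bond=35.3048
V0=19.2664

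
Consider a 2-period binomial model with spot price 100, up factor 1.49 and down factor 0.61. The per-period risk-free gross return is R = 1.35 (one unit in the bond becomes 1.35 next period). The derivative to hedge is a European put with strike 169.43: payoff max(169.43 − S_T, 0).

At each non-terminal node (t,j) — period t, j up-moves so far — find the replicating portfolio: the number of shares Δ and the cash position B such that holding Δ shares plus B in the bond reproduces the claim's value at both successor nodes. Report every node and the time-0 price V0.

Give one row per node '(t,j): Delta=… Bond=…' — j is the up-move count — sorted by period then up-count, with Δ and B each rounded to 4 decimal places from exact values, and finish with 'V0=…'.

(0,0): Delta=-0.6278 Bond=76.1487
(1,0): Delta=-1.0000 Bond=125.5037
(1,1): Delta=-0.5990 Bond=98.5056
V0=13.3667

Risk-neutral probability p* = (R−d)/(u−d) = (1.35−0.61)/(1.49−0.61) = 0.8409.
Payoff layer (t=2): V(2,0)=132.2200, V(2,1)=78.5400, V(2,2)=0.0000
(1,0): S=61.0000. Δ = (V_up−V_dn)/(S_up−S_dn) = (78.5400−132.2200)/(90.8900−37.2100) = -1.0000. V = [p*·78.5400 + (1−p*)·132.2200]/1.35 = 64.5037. B = V − Δ·S = 125.5037.
(1,1): S=149.0000. Δ = (V_up−V_dn)/(S_up−S_dn) = (0.0000−78.5400)/(222.0100−90.8900) = -0.5990. V = [p*·0.0000 + (1−p*)·78.5400]/1.35 = 9.2556. B = V − Δ·S = 98.5056.
(0,0): S=100.0000. Δ = (V_up−V_dn)/(S_up−S_dn) = (9.2556−64.5037)/(149.0000−61.0000) = -0.6278. V = [p*·9.2556 + (1−p*)·64.5037]/1.35 = 13.3667. B = V − Δ·S = 76.1487.
Self-financing check: at every node Δ·S+B equals the discounted successor values.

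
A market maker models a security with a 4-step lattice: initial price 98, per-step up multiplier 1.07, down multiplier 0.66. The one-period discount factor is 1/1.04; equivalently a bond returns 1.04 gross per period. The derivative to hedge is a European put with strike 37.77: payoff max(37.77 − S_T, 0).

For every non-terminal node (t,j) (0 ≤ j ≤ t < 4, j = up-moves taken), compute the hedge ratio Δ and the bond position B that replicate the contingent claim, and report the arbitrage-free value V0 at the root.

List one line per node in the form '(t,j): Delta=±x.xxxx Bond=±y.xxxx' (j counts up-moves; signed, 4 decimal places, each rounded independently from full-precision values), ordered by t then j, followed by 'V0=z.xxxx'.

(0,0): Delta=-0.0026 Bond=0.2658
(1,0): Delta=-0.0382 Bond=2.5786
(1,1): Delta=-0.0009 Bond=0.0947
(2,0): Delta=-0.4346 Bond=19.6030
(2,1): Delta=-0.0189 Bond=1.3459
(2,2): Delta=0.0000 Bond=0.0000
(3,0): Delta=-1.0000 Bond=36.3173
(3,1): Delta=-0.4071 Bond=19.1294
(3,2): Delta=0.0000 Bond=0.0000
(3,3): Delta=0.0000 Bond=0.0000
V0=0.0099

No-arbitrage ⇒ martingale measure with p* = (R−d)/(u−d) = 0.9268.
Terminal values V(4,·): V(4,0)=19.1748, V(4,1)=7.6232, V(4,2)=0.0000, V(4,3)=0.0000, V(4,4)=0.0000
(3,0): S=28.1746. Δ = (V_up−V_dn)/(S_up−S_dn) = (7.6232−19.1748)/(30.1468−18.5952) = -1.0000. V = [p*·7.6232 + (1−p*)·19.1748]/1.04 = 8.1427. B = V − Δ·S = 36.3173.
(3,1): S=45.6770. Δ = (V_up−V_dn)/(S_up−S_dn) = (0.0000−7.6232)/(48.8744−30.1468) = -0.4071. V = [p*·0.0000 + (1−p*)·7.6232]/1.04 = 0.5363. B = V − Δ·S = 19.1294.
(3,2): S=74.0521. Δ = (V_up−V_dn)/(S_up−S_dn) = (0.0000−0.0000)/(79.2358−48.8744) = 0.0000. V = [p*·0.0000 + (1−p*)·0.0000]/1.04 = 0.0000. B = V − Δ·S = 0.0000.
(3,3): S=120.0542. Δ = (V_up−V_dn)/(S_up−S_dn) = (0.0000−0.0000)/(128.4580−79.2358) = 0.0000. V = [p*·0.0000 + (1−p*)·0.0000]/1.04 = 0.0000. B = V − Δ·S = 0.0000.
(2,0): S=42.6888. Δ = (V_up−V_dn)/(S_up−S_dn) = (0.5363−8.1427)/(45.6770−28.1746) = -0.4346. V = [p*·0.5363 + (1−p*)·8.1427]/1.04 = 1.0509. B = V − Δ·S = 19.6030.
(2,1): S=69.2076. Δ = (V_up−V_dn)/(S_up−S_dn) = (0.0000−0.5363)/(74.0521−45.6770) = -0.0189. V = [p*·0.0000 + (1−p*)·0.5363]/1.04 = 0.0377. B = V − Δ·S = 1.3459.
(2,2): S=112.2002. Δ = (V_up−V_dn)/(S_up−S_dn) = (0.0000−0.0000)/(120.0542−74.0521) = 0.0000. V = [p*·0.0000 + (1−p*)·0.0000]/1.04 = 0.0000. B = V − Δ·S = 0.0000.
(1,0): S=64.6800. Δ = (V_up−V_dn)/(S_up−S_dn) = (0.0377−1.0509)/(69.2076−42.6888) = -0.0382. V = [p*·0.0377 + (1−p*)·1.0509]/1.04 = 0.1076. B = V − Δ·S = 2.5786.
(1,1): S=104.8600. Δ = (V_up−V_dn)/(S_up−S_dn) = (0.0000−0.0377)/(112.2002−69.2076) = -0.0009. V = [p*·0.0000 + (1−p*)·0.0377]/1.04 = 0.0027. B = V − Δ·S = 0.0947.
(0,0): S=98.0000. Δ = (V_up−V_dn)/(S_up−S_dn) = (0.0027−0.1076)/(104.8600−64.6800) = -0.0026. V = [p*·0.0027 + (1−p*)·0.1076]/1.04 = 0.0099. B = V − Δ·S = 0.2658.
Root portfolio cost Δ·98+B reproduces V0=0.0099.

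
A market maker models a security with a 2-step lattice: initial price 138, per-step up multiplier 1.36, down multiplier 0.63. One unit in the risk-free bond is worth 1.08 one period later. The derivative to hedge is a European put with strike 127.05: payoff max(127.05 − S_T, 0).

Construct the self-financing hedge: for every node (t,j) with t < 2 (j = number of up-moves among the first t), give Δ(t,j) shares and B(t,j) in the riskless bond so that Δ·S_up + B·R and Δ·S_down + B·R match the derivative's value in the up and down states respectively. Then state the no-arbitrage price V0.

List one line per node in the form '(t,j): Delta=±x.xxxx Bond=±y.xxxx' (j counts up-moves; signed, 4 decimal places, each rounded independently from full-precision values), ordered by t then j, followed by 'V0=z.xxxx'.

The replicating-portfolio and risk-neutral prices coincide; use p* = (1.08−0.63)/(1.36−0.63) = 0.6164 for the latter.
At expiry t=2: V(2,0)=72.2778, V(2,1)=8.8116, V(2,2)=0.0000
Node (1,0) S=86.9400: V=(p*·8.8116+(1−p*)·72.2778)/1.08=30.6989; Δ=(8.8116−72.2778)/(118.2384−54.7722)=-1.0000; B=V−Δ·S=117.6389
Node (1,1) S=187.6800: V=(p*·0.0000+(1−p*)·8.8116)/1.08=3.1294; Δ=(0.0000−8.8116)/(255.2448−118.2384)=-0.0643; B=V−Δ·S=15.2001
Node (0,0) S=138.0000: V=(p*·3.1294+(1−p*)·30.6989)/1.08=12.6889; Δ=(3.1294−30.6989)/(187.6800−86.9400)=-0.2737; B=V−Δ·S=50.4553
Each (Δ,B) replicates both successor values, so the strategy is self-financing and V0 is arbitrage-free.

(0,0): Delta=-0.2737 Bond=50.4553
(1,0): Delta=-1.0000 Bond=117.6389
(1,1): Delta=-0.0643 Bond=15.2001
V0=12.6889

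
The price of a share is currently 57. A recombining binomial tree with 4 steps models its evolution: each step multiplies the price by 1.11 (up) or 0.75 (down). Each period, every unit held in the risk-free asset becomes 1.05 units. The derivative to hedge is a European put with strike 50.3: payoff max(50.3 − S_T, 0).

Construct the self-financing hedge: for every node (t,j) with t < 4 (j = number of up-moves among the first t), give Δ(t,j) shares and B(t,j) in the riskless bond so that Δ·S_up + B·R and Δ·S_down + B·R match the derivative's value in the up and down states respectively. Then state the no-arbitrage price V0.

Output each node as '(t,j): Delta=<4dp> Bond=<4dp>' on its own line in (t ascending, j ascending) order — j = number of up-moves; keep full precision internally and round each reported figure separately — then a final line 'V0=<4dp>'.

The replicating-portfolio and risk-neutral prices coincide; use p* = (1.05−0.75)/(1.11−0.75) = 0.8333 for the latter.
Terminal values V(4,·): V(4,0)=32.2648, V(4,1)=23.6080, V(4,2)=10.7958, V(4,3)=0.0000, V(4,4)=0.0000
(3,0): S=24.0469. Δ = (V_up−V_dn)/(S_up−S_dn) = (23.6080−32.2648)/(26.6920−18.0352) = -1.0000. V = [p*·23.6080 + (1−p*)·32.2648]/1.05 = 23.8579. B = V − Δ·S = 47.9048.
(3,1): S=35.5894. Δ = (V_up−V_dn)/(S_up−S_dn) = (10.7958−23.6080)/(39.5042−26.6920) = -1.0000. V = [p*·10.7958 + (1−p*)·23.6080]/1.05 = 12.3154. B = V − Δ·S = 47.9048.
(3,2): S=52.6723. Δ = (V_up−V_dn)/(S_up−S_dn) = (0.0000−10.7958)/(58.4662−39.5042) = -0.5693. V = [p*·0.0000 + (1−p*)·10.7958]/1.05 = 1.7136. B = V − Δ·S = 31.7019.
(3,3): S=77.9550. Δ = (V_up−V_dn)/(S_up−S_dn) = (0.0000−0.0000)/(86.5300−58.4662) = 0.0000. V = [p*·0.0000 + (1−p*)·0.0000]/1.05 = 0.0000. B = V − Δ·S = 0.0000.
(2,0): S=32.0625. Δ = (V_up−V_dn)/(S_up−S_dn) = (12.3154−23.8579)/(35.5894−24.0469) = -1.0000. V = [p*·12.3154 + (1−p*)·23.8579]/1.05 = 13.5611. B = V − Δ·S = 45.6236.
(2,1): S=47.4525. Δ = (V_up−V_dn)/(S_up−S_dn) = (1.7136−12.3154)/(52.6723−35.5894) = -0.6206. V = [p*·1.7136 + (1−p*)·12.3154]/1.05 = 3.3148. B = V − Δ·S = 32.7642.
(2,2): S=70.2297. Δ = (V_up−V_dn)/(S_up−S_dn) = (0.0000−1.7136)/(77.9550−52.6723) = -0.0678. V = [p*·0.0000 + (1−p*)·1.7136]/1.05 = 0.2720. B = V − Δ·S = 5.0321.
(1,0): S=42.7500. Δ = (V_up−V_dn)/(S_up−S_dn) = (3.3148−13.5611)/(47.4525−32.0625) = -0.6658. V = [p*·3.3148 + (1−p*)·13.5611]/1.05 = 4.7834. B = V − Δ·S = 33.2452.
(1,1): S=63.2700. Δ = (V_up−V_dn)/(S_up−S_dn) = (0.2720−3.3148)/(70.2297−47.4525) = -0.1336. V = [p*·0.2720 + (1−p*)·3.3148]/1.05 = 0.7420. B = V − Δ·S = 9.1944.
(0,0): S=57.0000. Δ = (V_up−V_dn)/(S_up−S_dn) = (0.7420−4.7834)/(63.2700−42.7500) = -0.1969. V = [p*·0.7420 + (1−p*)·4.7834]/1.05 = 1.3482. B = V − Δ·S = 12.5741.
Check: Δ(0,0)·S0 + B(0,0) = 1.3482 = V0.

(0,0): Delta=-0.1969 Bond=12.5741
(1,0): Delta=-0.6658 Bond=33.2452
(1,1): Delta=-0.1336 Bond=9.1944
(2,0): Delta=-1.0000 Bond=45.6236
(2,1): Delta=-0.6206 Bond=32.7642
(2,2): Delta=-0.0678 Bond=5.0321
(3,0): Delta=-1.0000 Bond=47.9048
(3,1): Delta=-1.0000 Bond=47.9048
(3,2): Delta=-0.5693 Bond=31.7019
(3,3): Delta=0.0000 Bond=0.0000
V0=1.3482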